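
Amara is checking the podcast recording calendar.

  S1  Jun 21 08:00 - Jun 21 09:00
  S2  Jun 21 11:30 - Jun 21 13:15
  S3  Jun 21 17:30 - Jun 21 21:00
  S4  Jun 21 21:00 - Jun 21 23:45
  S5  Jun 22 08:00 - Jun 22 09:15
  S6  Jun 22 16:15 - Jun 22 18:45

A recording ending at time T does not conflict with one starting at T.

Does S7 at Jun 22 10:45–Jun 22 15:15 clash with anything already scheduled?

No — it doesn't clash with anything

S1: ends Jun 21 09:00 at or before S7 starts Jun 22 10:45 → clear.
S2: ends Jun 21 13:15 at or before S7 starts Jun 22 10:45 → clear.
S3: ends Jun 21 21:00 at or before S7 starts Jun 22 10:45 → clear.
S4: ends Jun 21 23:45 at or before S7 starts Jun 22 10:45 → clear.
S5: ends Jun 22 09:15 at or before S7 starts Jun 22 10:45 → clear.
S6: starts Jun 22 16:15 at or after S7 ends Jun 22 15:15 → clear.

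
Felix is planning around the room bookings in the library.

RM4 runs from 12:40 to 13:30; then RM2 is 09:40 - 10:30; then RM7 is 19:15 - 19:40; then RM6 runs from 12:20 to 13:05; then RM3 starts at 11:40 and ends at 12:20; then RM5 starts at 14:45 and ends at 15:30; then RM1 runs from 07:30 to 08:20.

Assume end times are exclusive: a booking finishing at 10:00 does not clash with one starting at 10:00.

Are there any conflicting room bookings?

Yes

Sorted by start: RM1, RM2, RM3, RM6, RM4, RM5, RM7.
RM2 starts after RM1 ends, so nothing later overlaps RM1 either.
RM3 starts after RM2 ends, so nothing later overlaps RM2 either.
RM6 starts exactly when RM3 ends (back-to-back, no overlap), so nothing later overlaps RM3 either.
RM4 starts before RM6 ends → RM6 and RM4 overlap.
That's a conflict, so the schedule is not conflict-free.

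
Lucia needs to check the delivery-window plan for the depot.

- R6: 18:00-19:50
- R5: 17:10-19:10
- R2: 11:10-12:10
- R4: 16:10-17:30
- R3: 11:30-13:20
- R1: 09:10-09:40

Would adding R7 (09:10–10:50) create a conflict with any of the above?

Yes — it overlaps R1

R1: starts 09:10 before R7 ends 10:50, and ends 09:40 after R7 starts 09:10 → overlap.
R2: starts 11:10 at or after R7 ends 10:50 → clear.
R3: starts 11:30 at or after R7 ends 10:50 → clear.
R4: starts 16:10 at or after R7 ends 10:50 → clear.
R5: starts 17:10 at or after R7 ends 10:50 → clear.
R6: starts 18:00 at or after R7 ends 10:50 → clear.
R7 overlaps R1.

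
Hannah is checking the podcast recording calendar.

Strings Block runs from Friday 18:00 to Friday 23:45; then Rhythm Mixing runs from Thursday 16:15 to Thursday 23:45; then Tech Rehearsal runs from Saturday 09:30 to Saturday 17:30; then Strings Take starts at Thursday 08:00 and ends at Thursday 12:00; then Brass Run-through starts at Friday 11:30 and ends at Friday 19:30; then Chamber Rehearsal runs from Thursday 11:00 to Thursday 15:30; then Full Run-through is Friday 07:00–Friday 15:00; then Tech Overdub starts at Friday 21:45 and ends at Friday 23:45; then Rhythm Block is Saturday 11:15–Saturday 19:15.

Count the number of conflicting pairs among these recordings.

Sorted by start: Strings Take, Chamber Rehearsal, Rhythm Mixing, Full Run-through, Brass Run-through, Strings Block, Tech Overdub, Tech Rehearsal, Rhythm Block.
Chamber Rehearsal starts before Strings Take ends → Strings Take and Chamber Rehearsal overlap.
Rhythm Mixing starts after Strings Take ends — done with Strings Take.
Rhythm Mixing starts after Chamber Rehearsal ends — done with Chamber Rehearsal.
Full Run-through starts after Rhythm Mixing ends — done with Rhythm Mixing.
Brass Run-through starts before Full Run-through ends → Full Run-through and Brass Run-through overlap.
Strings Block starts after Full Run-through ends — done with Full Run-through.
Strings Block starts before Brass Run-through ends → Brass Run-through and Strings Block overlap.
Tech Overdub starts after Brass Run-through ends — done with Brass Run-through.
Tech Overdub starts before Strings Block ends → Strings Block and Tech Overdub overlap.
Tech Rehearsal starts after Strings Block ends — done with Strings Block.
Tech Rehearsal starts after Tech Overdub ends — done with Tech Overdub.
Rhythm Block starts before Tech Rehearsal ends → Tech Rehearsal and Rhythm Block overlap.
Overlapping pairs: Brass Run-through & Full Run-through, Brass Run-through & Strings Block, Chamber Rehearsal & Strings Take, Rhythm Block & Tech Rehearsal, Strings Block & Tech Overdub — 5 in total.

5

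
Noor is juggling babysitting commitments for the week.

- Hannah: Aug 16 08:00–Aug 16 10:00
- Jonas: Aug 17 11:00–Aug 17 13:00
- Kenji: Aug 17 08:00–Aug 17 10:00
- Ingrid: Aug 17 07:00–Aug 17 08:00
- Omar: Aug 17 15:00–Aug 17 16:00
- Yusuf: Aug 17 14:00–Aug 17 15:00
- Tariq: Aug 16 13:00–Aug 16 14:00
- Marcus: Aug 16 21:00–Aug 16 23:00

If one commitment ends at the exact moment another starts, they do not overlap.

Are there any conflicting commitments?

Sorted by start: Hannah, Tariq, Marcus, Ingrid, Kenji, Jonas, Yusuf, Omar.
Tariq starts after Hannah ends, so nothing later overlaps Hannah either.
Marcus starts after Tariq ends, so nothing later overlaps Tariq either.
Ingrid starts after Marcus ends, so nothing later overlaps Marcus either.
Kenji starts exactly when Ingrid ends (back-to-back, no overlap), so nothing later overlaps Ingrid either.
Jonas starts after Kenji ends, so nothing later overlaps Kenji either.
Yusuf starts after Jonas ends, so nothing later overlaps Jonas either.
Omar starts exactly when Yusuf ends (back-to-back, no overlap).
Every pair is clear; the schedule has no overlaps.

No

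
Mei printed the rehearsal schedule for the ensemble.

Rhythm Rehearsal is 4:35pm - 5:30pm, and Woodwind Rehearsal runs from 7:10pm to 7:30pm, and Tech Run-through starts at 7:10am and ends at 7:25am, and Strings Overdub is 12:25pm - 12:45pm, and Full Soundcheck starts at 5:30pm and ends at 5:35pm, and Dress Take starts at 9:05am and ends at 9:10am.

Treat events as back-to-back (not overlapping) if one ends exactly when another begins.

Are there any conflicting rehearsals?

No

Check each pair: they overlap iff neither finishes before the other starts.
Sorted by start: Tech Run-through, Dress Take, Strings Overdub, Rhythm Rehearsal, Full Soundcheck, Woodwind Rehearsal.
Dress Take starts after Tech Run-through ends — done with Tech Run-through.
Strings Overdub starts after Dress Take ends — done with Dress Take.
Rhythm Rehearsal starts after Strings Overdub ends — done with Strings Overdub.
Full Soundcheck starts exactly when Rhythm Rehearsal ends (back-to-back, no overlap) — done with Rhythm Rehearsal.
Woodwind Rehearsal starts after Full Soundcheck ends.
Every pair is clear; the schedule has no overlaps.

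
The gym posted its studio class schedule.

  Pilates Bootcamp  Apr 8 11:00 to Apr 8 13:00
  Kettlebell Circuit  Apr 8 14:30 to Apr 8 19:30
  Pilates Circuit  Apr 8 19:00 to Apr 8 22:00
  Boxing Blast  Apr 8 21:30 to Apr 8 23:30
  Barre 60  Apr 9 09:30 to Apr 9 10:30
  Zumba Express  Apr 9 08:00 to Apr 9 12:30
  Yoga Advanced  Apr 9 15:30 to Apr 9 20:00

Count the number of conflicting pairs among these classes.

Sorted by start: Pilates Bootcamp, Kettlebell Circuit, Pilates Circuit, Boxing Blast, Zumba Express, Barre 60, Yoga Advanced.
Kettlebell Circuit starts after Pilates Bootcamp ends, so nothing later overlaps Pilates Bootcamp either.
Pilates Circuit starts before Kettlebell Circuit ends → Kettlebell Circuit and Pilates Circuit overlap.
Boxing Blast starts after Kettlebell Circuit ends, so nothing later overlaps Kettlebell Circuit either.
Boxing Blast starts before Pilates Circuit ends → Pilates Circuit and Boxing Blast overlap.
Zumba Express starts after Pilates Circuit ends, so nothing later overlaps Pilates Circuit either.
Zumba Express starts after Boxing Blast ends, so nothing later overlaps Boxing Blast either.
Barre 60 starts before Zumba Express ends → Zumba Express and Barre 60 overlap.
Yoga Advanced starts after Zumba Express ends.
Yoga Advanced starts after Barre 60 ends.
Overlapping pairs: Barre 60 & Zumba Express, Boxing Blast & Pilates Circuit, Kettlebell Circuit & Pilates Circuit — 3 in total.

3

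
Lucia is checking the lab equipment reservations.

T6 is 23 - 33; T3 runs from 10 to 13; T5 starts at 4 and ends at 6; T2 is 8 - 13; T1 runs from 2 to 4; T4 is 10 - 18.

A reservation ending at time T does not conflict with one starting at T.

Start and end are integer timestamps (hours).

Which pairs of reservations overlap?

Sorted by start: T1, T5, T2, T3, T4, T6.
T5 starts exactly when T1 ends (back-to-back, no overlap); T1 is clear from here.
T2 starts after T5 ends; T5 is clear from here.
T3 starts before T2 ends → T2 and T3 overlap.
T4 starts before T2 ends → T2 and T4 overlap.
T6 starts after T2 ends.
T4 starts before T3 ends → T3 and T4 overlap.
T6 starts after T3 ends.
T6 starts after T4 ends.

T2 & T3, T2 & T4, T3 & T4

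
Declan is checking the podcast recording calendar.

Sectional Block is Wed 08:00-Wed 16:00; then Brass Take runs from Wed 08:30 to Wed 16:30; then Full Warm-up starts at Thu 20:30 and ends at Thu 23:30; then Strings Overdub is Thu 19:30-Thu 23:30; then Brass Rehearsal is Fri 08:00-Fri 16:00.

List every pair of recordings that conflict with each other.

Brass Take & Sectional Block, Full Warm-up & Strings Overdub

Sorted by start: Sectional Block, Brass Take, Strings Overdub, Full Warm-up, Brass Rehearsal.
Brass Take starts before Sectional Block ends → Sectional Block and Brass Take overlap.
Strings Overdub starts after Sectional Block ends, so nothing later overlaps Sectional Block either.
Strings Overdub starts after Brass Take ends, so nothing later overlaps Brass Take either.
Full Warm-up starts before Strings Overdub ends → Strings Overdub and Full Warm-up overlap.
Brass Rehearsal starts after Strings Overdub ends.
Brass Rehearsal starts after Full Warm-up ends.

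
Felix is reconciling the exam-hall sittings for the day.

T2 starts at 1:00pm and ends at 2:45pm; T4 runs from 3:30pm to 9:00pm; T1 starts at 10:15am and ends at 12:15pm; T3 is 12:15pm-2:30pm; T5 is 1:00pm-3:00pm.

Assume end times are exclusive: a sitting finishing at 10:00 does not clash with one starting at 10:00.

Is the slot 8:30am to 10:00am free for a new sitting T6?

Yes — the slot is free

T1: starts 10:15am at or after T6 ends 10:00am → clear.
T3: starts 12:15pm at or after T6 ends 10:00am → clear.
T2: starts 1:00pm at or after T6 ends 10:00am → clear.
T5: starts 1:00pm at or after T6 ends 10:00am → clear.
T4: starts 3:30pm at or after T6 ends 10:00am → clear.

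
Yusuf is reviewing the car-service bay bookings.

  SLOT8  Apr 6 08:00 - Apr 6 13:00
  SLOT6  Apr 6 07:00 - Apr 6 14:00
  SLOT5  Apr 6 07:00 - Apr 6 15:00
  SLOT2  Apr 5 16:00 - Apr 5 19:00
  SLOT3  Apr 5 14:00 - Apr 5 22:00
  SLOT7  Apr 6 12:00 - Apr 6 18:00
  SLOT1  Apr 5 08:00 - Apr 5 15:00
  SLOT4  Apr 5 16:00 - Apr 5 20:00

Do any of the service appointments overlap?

Sorted by start: SLOT1, SLOT3, SLOT2, SLOT4, SLOT5, SLOT6, SLOT8, SLOT7.
SLOT3 starts before SLOT1 ends → SLOT1 and SLOT3 overlap.
That's a conflict, so the schedule is not conflict-free.

Yes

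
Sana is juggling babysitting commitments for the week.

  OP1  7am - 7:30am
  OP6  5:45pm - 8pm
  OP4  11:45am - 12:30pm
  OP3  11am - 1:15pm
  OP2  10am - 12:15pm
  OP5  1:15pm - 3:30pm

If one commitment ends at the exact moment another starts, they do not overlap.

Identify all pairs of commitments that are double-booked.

OP2 & OP3, OP2 & OP4, OP3 & OP4

Sorted by start: OP1, OP2, OP3, OP4, OP5, OP6.
OP2 starts after OP1 ends, so nothing later overlaps OP1 either.
OP3 starts before OP2 ends → OP2 and OP3 overlap.
OP4 starts before OP2 ends → OP2 and OP4 overlap.
OP5 starts after OP2 ends, so nothing later overlaps OP2 either.
OP4 starts before OP3 ends → OP3 and OP4 overlap.
OP5 starts exactly when OP3 ends (back-to-back, no overlap), so nothing later overlaps OP3 either.
OP5 starts after OP4 ends, so nothing later overlaps OP4 either.
OP6 starts after OP5 ends.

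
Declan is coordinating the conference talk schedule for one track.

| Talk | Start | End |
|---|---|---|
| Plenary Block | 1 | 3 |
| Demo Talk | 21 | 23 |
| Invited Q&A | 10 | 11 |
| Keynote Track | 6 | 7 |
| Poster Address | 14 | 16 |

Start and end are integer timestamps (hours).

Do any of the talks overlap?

No

Check each pair: they overlap iff neither finishes before the other starts.
Sorted by start: Plenary Block, Keynote Track, Invited Q&A, Poster Address, Demo Talk.
Keynote Track starts after Plenary Block ends; Plenary Block is clear from here.
Invited Q&A starts after Keynote Track ends; Keynote Track is clear from here.
Poster Address starts after Invited Q&A ends; Invited Q&A is clear from here.
Demo Talk starts after Poster Address ends.
Every pair is clear; the schedule has no overlaps.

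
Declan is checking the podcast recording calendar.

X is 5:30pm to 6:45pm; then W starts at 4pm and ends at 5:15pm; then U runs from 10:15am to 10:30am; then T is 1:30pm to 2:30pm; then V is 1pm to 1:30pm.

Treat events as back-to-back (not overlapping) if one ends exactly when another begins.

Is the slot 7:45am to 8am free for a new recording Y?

U: starts 10:15am at or after Y ends 8am → clear.
V: starts 1pm at or after Y ends 8am → clear.
T: starts 1:30pm at or after Y ends 8am → clear.
W: starts 4pm at or after Y ends 8am → clear.
X: starts 5:30pm at or after Y ends 8am → clear.

Yes — the slot is free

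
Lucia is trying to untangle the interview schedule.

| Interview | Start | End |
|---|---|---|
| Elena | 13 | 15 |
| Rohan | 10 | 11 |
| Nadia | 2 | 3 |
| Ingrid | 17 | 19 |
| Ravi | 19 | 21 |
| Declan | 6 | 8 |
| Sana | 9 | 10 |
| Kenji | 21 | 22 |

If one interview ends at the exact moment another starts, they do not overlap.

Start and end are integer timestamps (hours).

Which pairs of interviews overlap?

Two intervals overlap when each starts before the other ends.
Sorted by start: Nadia, Declan, Sana, Rohan, Elena, Ingrid, Ravi, Kenji.
Declan starts after Nadia ends; Nadia is clear from here.
Sana starts after Declan ends; Declan is clear from here.
Rohan starts exactly when Sana ends (back-to-back, no overlap); Sana is clear from here.
Elena starts after Rohan ends; Rohan is clear from here.
Ingrid starts after Elena ends; Elena is clear from here.
Ravi starts exactly when Ingrid ends (back-to-back, no overlap); Ingrid is clear from here.
Kenji starts exactly when Ravi ends (back-to-back, no overlap).

none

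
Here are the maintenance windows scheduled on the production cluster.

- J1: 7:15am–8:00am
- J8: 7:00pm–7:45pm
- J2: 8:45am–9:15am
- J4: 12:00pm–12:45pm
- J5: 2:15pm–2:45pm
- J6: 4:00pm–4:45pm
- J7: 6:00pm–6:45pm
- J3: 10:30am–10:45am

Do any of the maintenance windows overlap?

No

Check each pair: they overlap iff neither finishes before the other starts.
Sorted by start: J1, J2, J3, J4, J5, J6, J7, J8.
J2 starts after J1 ends — done with J1.
J3 starts after J2 ends — done with J2.
J4 starts after J3 ends — done with J3.
J5 starts after J4 ends — done with J4.
J6 starts after J5 ends — done with J5.
J7 starts after J6 ends — done with J6.
J8 starts after J7 ends.
Every pair is clear; the schedule has no overlaps.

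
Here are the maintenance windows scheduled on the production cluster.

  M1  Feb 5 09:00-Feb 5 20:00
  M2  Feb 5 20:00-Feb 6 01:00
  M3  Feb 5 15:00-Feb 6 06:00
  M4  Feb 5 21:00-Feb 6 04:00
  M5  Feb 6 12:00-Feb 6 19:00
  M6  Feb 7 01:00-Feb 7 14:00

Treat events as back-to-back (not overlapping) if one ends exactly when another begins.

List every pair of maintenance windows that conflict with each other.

Check each pair: they overlap iff neither finishes before the other starts.
Sorted by start: M1, M3, M2, M4, M5, M6.
M3 starts before M1 ends → M1 and M3 overlap.
M2 starts exactly when M1 ends (back-to-back, no overlap), so M1 has no further overlaps.
M2 starts before M3 ends → M3 and M2 overlap.
M4 starts before M3 ends → M3 and M4 overlap.
M5 starts after M3 ends, so M3 has no further overlaps.
M4 starts before M2 ends → M2 and M4 overlap.
M5 starts after M2 ends, so M2 has no further overlaps.
M5 starts after M4 ends, so M4 has no further overlaps.
M6 starts after M5 ends.

M1 & M3, M2 & M3, M2 & M4, M3 & M4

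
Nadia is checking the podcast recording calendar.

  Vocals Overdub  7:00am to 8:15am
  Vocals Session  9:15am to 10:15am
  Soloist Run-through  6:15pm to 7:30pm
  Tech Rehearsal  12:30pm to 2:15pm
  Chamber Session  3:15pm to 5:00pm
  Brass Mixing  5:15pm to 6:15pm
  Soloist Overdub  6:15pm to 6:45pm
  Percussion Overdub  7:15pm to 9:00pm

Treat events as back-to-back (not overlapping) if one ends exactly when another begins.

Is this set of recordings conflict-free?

No

Sorted by start: Vocals Overdub, Vocals Session, Tech Rehearsal, Chamber Session, Brass Mixing, Soloist Run-through, Soloist Overdub, Percussion Overdub.
Vocals Session starts after Vocals Overdub ends — done with Vocals Overdub.
Tech Rehearsal starts after Vocals Session ends — done with Vocals Session.
Chamber Session starts after Tech Rehearsal ends — done with Tech Rehearsal.
Brass Mixing starts after Chamber Session ends — done with Chamber Session.
Soloist Run-through starts exactly when Brass Mixing ends (back-to-back, no overlap) — done with Brass Mixing.
Soloist Overdub starts before Soloist Run-through ends → Soloist Run-through and Soloist Overdub overlap.
That's a conflict, so the schedule is not conflict-free.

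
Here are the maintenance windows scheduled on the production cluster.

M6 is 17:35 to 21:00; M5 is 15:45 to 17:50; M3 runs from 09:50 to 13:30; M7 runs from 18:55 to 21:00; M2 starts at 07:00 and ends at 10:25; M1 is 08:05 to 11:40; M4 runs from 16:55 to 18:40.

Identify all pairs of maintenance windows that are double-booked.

Sorted by start: M2, M1, M3, M5, M4, M6, M7.
M1 starts before M2 ends → M2 and M1 overlap.
M3 starts before M2 ends → M2 and M3 overlap.
M5 starts after M2 ends — done with M2.
M3 starts before M1 ends → M1 and M3 overlap.
M5 starts after M1 ends — done with M1.
M5 starts after M3 ends — done with M3.
M4 starts before M5 ends → M5 and M4 overlap.
M6 starts before M5 ends → M5 and M6 overlap.
M7 starts after M5 ends.
M6 starts before M4 ends → M4 and M6 overlap.
M7 starts after M4 ends.
M7 starts before M6 ends → M6 and M7 overlap.

M1 & M2, M1 & M3, M2 & M3, M4 & M5, M4 & M6, M5 & M6, M6 & M7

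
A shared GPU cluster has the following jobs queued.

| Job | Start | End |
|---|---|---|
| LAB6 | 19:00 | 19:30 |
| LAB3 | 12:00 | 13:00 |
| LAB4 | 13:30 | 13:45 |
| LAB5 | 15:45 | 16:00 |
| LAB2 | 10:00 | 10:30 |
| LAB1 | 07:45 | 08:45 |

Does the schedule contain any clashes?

No

Two intervals overlap when each starts before the other ends.
Sorted by start: LAB1, LAB2, LAB3, LAB4, LAB5, LAB6.
LAB2 starts after LAB1 ends, so LAB1 has no further overlaps.
LAB3 starts after LAB2 ends, so LAB2 has no further overlaps.
LAB4 starts after LAB3 ends, so LAB3 has no further overlaps.
LAB5 starts after LAB4 ends, so LAB4 has no further overlaps.
LAB6 starts after LAB5 ends.
Every pair is clear; the schedule has no overlaps.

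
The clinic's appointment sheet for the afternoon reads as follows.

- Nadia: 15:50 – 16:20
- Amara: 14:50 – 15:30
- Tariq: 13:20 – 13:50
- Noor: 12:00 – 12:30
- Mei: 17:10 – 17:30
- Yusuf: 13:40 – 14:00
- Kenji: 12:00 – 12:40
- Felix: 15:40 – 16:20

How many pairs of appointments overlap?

3

Sorted by start: Noor, Kenji, Tariq, Yusuf, Amara, Felix, Nadia, Mei.
Kenji starts before Noor ends → Noor and Kenji overlap.
Tariq starts after Noor ends — done with Noor.
Tariq starts after Kenji ends — done with Kenji.
Yusuf starts before Tariq ends → Tariq and Yusuf overlap.
Amara starts after Tariq ends — done with Tariq.
Amara starts after Yusuf ends — done with Yusuf.
Felix starts after Amara ends — done with Amara.
Nadia starts before Felix ends → Felix and Nadia overlap.
Mei starts after Felix ends.
Mei starts after Nadia ends.
Overlapping pairs: Felix & Nadia, Kenji & Noor, Tariq & Yusuf — 3 in total.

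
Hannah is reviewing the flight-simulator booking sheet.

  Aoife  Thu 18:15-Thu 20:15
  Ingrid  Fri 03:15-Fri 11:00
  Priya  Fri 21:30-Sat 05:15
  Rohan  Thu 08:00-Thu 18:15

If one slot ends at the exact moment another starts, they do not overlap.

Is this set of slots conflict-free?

Sorted by start: Rohan, Aoife, Ingrid, Priya.
Aoife starts exactly when Rohan ends (back-to-back, no overlap) — done with Rohan.
Ingrid starts after Aoife ends — done with Aoife.
Priya starts after Ingrid ends.
Every pair is clear; the schedule has no overlaps.

Yes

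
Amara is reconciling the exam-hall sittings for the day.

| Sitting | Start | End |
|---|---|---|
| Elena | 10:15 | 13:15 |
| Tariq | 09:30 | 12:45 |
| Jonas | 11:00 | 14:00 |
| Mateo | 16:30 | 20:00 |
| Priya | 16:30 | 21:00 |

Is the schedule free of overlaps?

No

Sorted by start: Tariq, Elena, Jonas, Mateo, Priya.
Elena starts before Tariq ends → Tariq and Elena overlap.
That's a conflict, so the schedule is not conflict-free.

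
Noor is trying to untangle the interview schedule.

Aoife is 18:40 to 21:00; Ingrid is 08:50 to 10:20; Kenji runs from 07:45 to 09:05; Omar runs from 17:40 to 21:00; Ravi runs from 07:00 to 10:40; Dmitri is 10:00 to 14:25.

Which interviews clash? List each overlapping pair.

Check each pair: they overlap iff neither finishes before the other starts.
Sorted by start: Ravi, Kenji, Ingrid, Dmitri, Omar, Aoife.
Kenji starts before Ravi ends → Ravi and Kenji overlap.
Ingrid starts before Ravi ends → Ravi and Ingrid overlap.
Dmitri starts before Ravi ends → Ravi and Dmitri overlap.
Omar starts after Ravi ends; Ravi is clear from here.
Ingrid starts before Kenji ends → Kenji and Ingrid overlap.
Dmitri starts after Kenji ends; Kenji is clear from here.
Dmitri starts before Ingrid ends → Ingrid and Dmitri overlap.
Omar starts after Ingrid ends; Ingrid is clear from here.
Omar starts after Dmitri ends; Dmitri is clear from here.
Aoife starts before Omar ends → Omar and Aoife overlap.

Aoife & Omar, Dmitri & Ingrid, Dmitri & Ravi, Ingrid & Kenji, Ingrid & Ravi, Kenji & Ravi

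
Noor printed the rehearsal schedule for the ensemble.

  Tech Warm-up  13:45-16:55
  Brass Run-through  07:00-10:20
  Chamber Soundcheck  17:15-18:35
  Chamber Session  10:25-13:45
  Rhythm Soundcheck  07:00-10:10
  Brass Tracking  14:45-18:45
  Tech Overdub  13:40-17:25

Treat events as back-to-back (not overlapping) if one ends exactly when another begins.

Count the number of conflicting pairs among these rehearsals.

7

Sorted by start: Brass Run-through, Rhythm Soundcheck, Chamber Session, Tech Overdub, Tech Warm-up, Brass Tracking, Chamber Soundcheck.
Rhythm Soundcheck starts before Brass Run-through ends → Brass Run-through and Rhythm Soundcheck overlap.
Chamber Session starts after Brass Run-through ends — done with Brass Run-through.
Chamber Session starts after Rhythm Soundcheck ends — done with Rhythm Soundcheck.
Tech Overdub starts before Chamber Session ends → Chamber Session and Tech Overdub overlap.
Tech Warm-up starts exactly when Chamber Session ends (back-to-back, no overlap) — done with Chamber Session.
Tech Warm-up starts before Tech Overdub ends → Tech Overdub and Tech Warm-up overlap.
Brass Tracking starts before Tech Overdub ends → Tech Overdub and Brass Tracking overlap.
Chamber Soundcheck starts before Tech Overdub ends → Tech Overdub and Chamber Soundcheck overlap.
Brass Tracking starts before Tech Warm-up ends → Tech Warm-up and Brass Tracking overlap.
Chamber Soundcheck starts after Tech Warm-up ends.
Chamber Soundcheck starts before Brass Tracking ends → Brass Tracking and Chamber Soundcheck overlap.
Overlapping pairs: Brass Run-through & Rhythm Soundcheck, Brass Tracking & Chamber Soundcheck, Brass Tracking & Tech Overdub, Brass Tracking & Tech Warm-up, Chamber Session & Tech Overdub, Chamber Soundcheck & Tech Overdub, Tech Overdub & Tech Warm-up — 7 in total.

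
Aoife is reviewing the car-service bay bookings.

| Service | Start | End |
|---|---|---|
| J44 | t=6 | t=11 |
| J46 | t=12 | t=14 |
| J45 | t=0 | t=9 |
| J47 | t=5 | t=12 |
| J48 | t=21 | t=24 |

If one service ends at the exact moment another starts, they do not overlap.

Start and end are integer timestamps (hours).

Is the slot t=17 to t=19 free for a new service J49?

J45: ends t=9 at or before J49 starts t=17 → clear.
J47: ends t=12 at or before J49 starts t=17 → clear.
J44: ends t=11 at or before J49 starts t=17 → clear.
J46: ends t=14 at or before J49 starts t=17 → clear.
J48: starts t=21 at or after J49 ends t=19 → clear.

Yes — the slot is free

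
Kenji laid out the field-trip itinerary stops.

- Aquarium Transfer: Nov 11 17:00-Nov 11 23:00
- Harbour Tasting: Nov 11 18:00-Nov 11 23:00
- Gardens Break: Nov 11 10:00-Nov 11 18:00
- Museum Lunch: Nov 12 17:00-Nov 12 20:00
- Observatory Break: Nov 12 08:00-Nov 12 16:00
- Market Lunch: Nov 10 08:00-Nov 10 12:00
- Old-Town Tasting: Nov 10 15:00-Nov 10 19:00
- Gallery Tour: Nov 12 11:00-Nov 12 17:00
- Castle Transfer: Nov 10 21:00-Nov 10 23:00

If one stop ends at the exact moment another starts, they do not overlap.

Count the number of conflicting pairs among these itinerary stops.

Check each pair: they overlap iff neither finishes before the other starts.
Sorted by start: Market Lunch, Old-Town Tasting, Castle Transfer, Gardens Break, Aquarium Transfer, Harbour Tasting, Observatory Break, Gallery Tour, Museum Lunch.
Old-Town Tasting starts after Market Lunch ends; Market Lunch is clear from here.
Castle Transfer starts after Old-Town Tasting ends; Old-Town Tasting is clear from here.
Gardens Break starts after Castle Transfer ends; Castle Transfer is clear from here.
Aquarium Transfer starts before Gardens Break ends → Gardens Break and Aquarium Transfer overlap.
Harbour Tasting starts exactly when Gardens Break ends (back-to-back, no overlap); Gardens Break is clear from here.
Harbour Tasting starts before Aquarium Transfer ends → Aquarium Transfer and Harbour Tasting overlap.
Observatory Break starts after Aquarium Transfer ends; Aquarium Transfer is clear from here.
Observatory Break starts after Harbour Tasting ends; Harbour Tasting is clear from here.
Gallery Tour starts before Observatory Break ends → Observatory Break and Gallery Tour overlap.
Museum Lunch starts after Observatory Break ends.
Museum Lunch starts exactly when Gallery Tour ends (back-to-back, no overlap).
Overlapping pairs: Aquarium Transfer & Gardens Break, Aquarium Transfer & Harbour Tasting, Gallery Tour & Observatory Break — 3 in total.

3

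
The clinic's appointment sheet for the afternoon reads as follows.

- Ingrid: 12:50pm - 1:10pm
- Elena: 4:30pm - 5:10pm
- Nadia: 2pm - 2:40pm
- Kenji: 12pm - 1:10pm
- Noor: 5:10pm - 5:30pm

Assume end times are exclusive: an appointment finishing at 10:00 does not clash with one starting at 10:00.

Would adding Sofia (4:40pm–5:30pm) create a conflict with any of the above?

Kenji: ends 1:10pm at or before Sofia starts 4:40pm → clear.
Ingrid: ends 1:10pm at or before Sofia starts 4:40pm → clear.
Nadia: ends 2:40pm at or before Sofia starts 4:40pm → clear.
Elena: starts 4:30pm before Sofia ends 5:30pm, and ends 5:10pm after Sofia starts 4:40pm → overlap.
Noor: starts 5:10pm before Sofia ends 5:30pm, and ends 5:30pm after Sofia starts 4:40pm → overlap.
Sofia overlaps Noor, Elena.

Yes — it overlaps Elena, Noor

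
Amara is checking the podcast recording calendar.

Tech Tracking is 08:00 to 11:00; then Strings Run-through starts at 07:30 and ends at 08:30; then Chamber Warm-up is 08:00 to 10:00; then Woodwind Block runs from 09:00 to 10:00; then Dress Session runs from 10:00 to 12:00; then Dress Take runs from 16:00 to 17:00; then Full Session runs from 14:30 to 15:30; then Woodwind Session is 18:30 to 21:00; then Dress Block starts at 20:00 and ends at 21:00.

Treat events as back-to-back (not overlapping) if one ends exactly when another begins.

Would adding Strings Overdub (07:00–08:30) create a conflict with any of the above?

Yes — it overlaps Chamber Warm-up, Strings Run-through, Tech Tracking

Strings Run-through: starts 07:30 before Strings Overdub ends 08:30, and ends 08:30 after Strings Overdub starts 07:00 → overlap.
Tech Tracking: starts 08:00 before Strings Overdub ends 08:30, and ends 11:00 after Strings Overdub starts 07:00 → overlap.
Chamber Warm-up: starts 08:00 before Strings Overdub ends 08:30, and ends 10:00 after Strings Overdub starts 07:00 → overlap.
Woodwind Block: starts 09:00 at or after Strings Overdub ends 08:30 → clear.
Dress Session: starts 10:00 at or after Strings Overdub ends 08:30 → clear.
Full Session: starts 14:30 at or after Strings Overdub ends 08:30 → clear.
Dress Take: starts 16:00 at or after Strings Overdub ends 08:30 → clear.
Woodwind Session: starts 18:30 at or after Strings Overdub ends 08:30 → clear.
Dress Block: starts 20:00 at or after Strings Overdub ends 08:30 → clear.
Strings Overdub overlaps Tech Tracking, Strings Run-through, Chamber Warm-up.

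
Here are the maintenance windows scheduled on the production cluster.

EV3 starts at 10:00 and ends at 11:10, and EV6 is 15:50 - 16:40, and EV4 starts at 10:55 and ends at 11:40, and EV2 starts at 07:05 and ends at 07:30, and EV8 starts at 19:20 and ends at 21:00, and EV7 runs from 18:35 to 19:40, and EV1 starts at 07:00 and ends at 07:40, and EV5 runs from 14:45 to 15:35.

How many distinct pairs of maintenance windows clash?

Sorted by start: EV1, EV2, EV3, EV4, EV5, EV6, EV7, EV8.
EV2 starts before EV1 ends → EV1 and EV2 overlap.
EV3 starts after EV1 ends; EV1 is clear from here.
EV3 starts after EV2 ends; EV2 is clear from here.
EV4 starts before EV3 ends → EV3 and EV4 overlap.
EV5 starts after EV3 ends; EV3 is clear from here.
EV5 starts after EV4 ends; EV4 is clear from here.
EV6 starts after EV5 ends; EV5 is clear from here.
EV7 starts after EV6 ends; EV6 is clear from here.
EV8 starts before EV7 ends → EV7 and EV8 overlap.
Overlapping pairs: EV1 & EV2, EV3 & EV4, EV7 & EV8 — 3 in total.

3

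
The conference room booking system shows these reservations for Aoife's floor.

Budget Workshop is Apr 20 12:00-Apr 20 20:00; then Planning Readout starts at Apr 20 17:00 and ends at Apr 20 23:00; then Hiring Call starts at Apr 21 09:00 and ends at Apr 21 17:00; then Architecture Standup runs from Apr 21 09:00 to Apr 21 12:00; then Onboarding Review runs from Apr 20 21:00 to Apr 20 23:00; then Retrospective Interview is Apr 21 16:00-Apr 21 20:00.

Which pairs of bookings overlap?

Architecture Standup & Hiring Call, Budget Workshop & Planning Readout, Hiring Call & Retrospective Interview, Onboarding Review & Planning Readout

Sorted by start: Budget Workshop, Planning Readout, Onboarding Review, Hiring Call, Architecture Standup, Retrospective Interview.
Planning Readout starts before Budget Workshop ends → Budget Workshop and Planning Readout overlap.
Onboarding Review starts after Budget Workshop ends, so Budget Workshop has no further overlaps.
Onboarding Review starts before Planning Readout ends → Planning Readout and Onboarding Review overlap.
Hiring Call starts after Planning Readout ends, so Planning Readout has no further overlaps.
Hiring Call starts after Onboarding Review ends, so Onboarding Review has no further overlaps.
Architecture Standup starts before Hiring Call ends → Hiring Call and Architecture Standup overlap.
Retrospective Interview starts before Hiring Call ends → Hiring Call and Retrospective Interview overlap.
Retrospective Interview starts after Architecture Standup ends.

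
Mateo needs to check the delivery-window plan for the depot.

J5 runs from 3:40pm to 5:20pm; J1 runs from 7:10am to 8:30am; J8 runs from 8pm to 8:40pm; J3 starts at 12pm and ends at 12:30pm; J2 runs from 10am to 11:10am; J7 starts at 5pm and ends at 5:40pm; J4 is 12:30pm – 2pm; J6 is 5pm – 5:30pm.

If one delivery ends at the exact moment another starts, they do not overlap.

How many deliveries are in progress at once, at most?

Sweep the timeline, counting +1 at each start and −1 at each end (ends before starts at a tie):
7:10am start J1 → 1
8:30am end J1 → 0
10am start J2 → 1
11:10am end J2 → 0
12pm start J3 → 1
12:30pm end J3 → 0
12:30pm start J4 → 1
2pm end J4 → 0
3:40pm start J5 → 1
5pm start J6 → 2
5pm start J7 → 3
5:20pm end J5 → 2
5:30pm end J6 → 1
5:40pm end J7 → 0
8pm start J8 → 1
8:40pm end J8 → 0
Peak is 3, at 5pm (J5, J6, J7).

3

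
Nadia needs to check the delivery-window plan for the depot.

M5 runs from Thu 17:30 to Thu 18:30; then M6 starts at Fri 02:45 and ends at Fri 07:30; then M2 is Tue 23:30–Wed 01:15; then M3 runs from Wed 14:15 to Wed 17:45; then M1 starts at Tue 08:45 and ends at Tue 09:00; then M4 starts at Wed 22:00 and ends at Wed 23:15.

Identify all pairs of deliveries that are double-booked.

Two intervals overlap when each starts before the other ends.
Sorted by start: M1, M2, M3, M4, M5, M6.
M2 starts after M1 ends — done with M1.
M3 starts after M2 ends — done with M2.
M4 starts after M3 ends — done with M3.
M5 starts after M4 ends — done with M4.
M6 starts after M5 ends.

no conflicts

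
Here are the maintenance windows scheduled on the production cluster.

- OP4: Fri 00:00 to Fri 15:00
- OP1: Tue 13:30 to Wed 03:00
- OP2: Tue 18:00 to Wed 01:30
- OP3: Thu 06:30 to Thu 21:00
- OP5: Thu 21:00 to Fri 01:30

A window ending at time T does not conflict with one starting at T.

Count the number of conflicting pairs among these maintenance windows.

Sorted by start: OP1, OP2, OP3, OP5, OP4.
OP2 starts before OP1 ends → OP1 and OP2 overlap.
OP3 starts after OP1 ends; OP1 is clear from here.
OP3 starts after OP2 ends; OP2 is clear from here.
OP5 starts exactly when OP3 ends (back-to-back, no overlap); OP3 is clear from here.
OP4 starts before OP5 ends → OP5 and OP4 overlap.
Overlapping pairs: OP1 & OP2, OP4 & OP5 — 2 in total.

2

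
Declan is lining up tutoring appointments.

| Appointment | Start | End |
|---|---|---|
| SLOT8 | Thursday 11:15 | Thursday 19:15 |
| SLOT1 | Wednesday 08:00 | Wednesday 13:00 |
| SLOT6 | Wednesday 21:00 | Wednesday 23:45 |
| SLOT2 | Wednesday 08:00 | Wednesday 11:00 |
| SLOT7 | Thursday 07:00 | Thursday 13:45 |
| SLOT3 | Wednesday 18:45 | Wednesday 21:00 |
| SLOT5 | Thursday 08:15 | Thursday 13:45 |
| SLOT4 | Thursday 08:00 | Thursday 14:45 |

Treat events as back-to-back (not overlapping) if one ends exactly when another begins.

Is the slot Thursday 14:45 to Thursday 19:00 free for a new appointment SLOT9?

No — it overlaps SLOT8

SLOT1: ends Wednesday 13:00 at or before SLOT9 starts Thursday 14:45 → clear.
SLOT2: ends Wednesday 11:00 at or before SLOT9 starts Thursday 14:45 → clear.
SLOT3: ends Wednesday 21:00 at or before SLOT9 starts Thursday 14:45 → clear.
SLOT6: ends Wednesday 23:45 at or before SLOT9 starts Thursday 14:45 → clear.
SLOT7: ends Thursday 13:45 at or before SLOT9 starts Thursday 14:45 → clear.
SLOT4: ends Thursday 14:45 at or before SLOT9 starts Thursday 14:45 → clear.
SLOT5: ends Thursday 13:45 at or before SLOT9 starts Thursday 14:45 → clear.
SLOT8: starts Thursday 11:15 before SLOT9 ends Thursday 19:00, and ends Thursday 19:15 after SLOT9 starts Thursday 14:45 → overlap.
SLOT9 overlaps SLOT8.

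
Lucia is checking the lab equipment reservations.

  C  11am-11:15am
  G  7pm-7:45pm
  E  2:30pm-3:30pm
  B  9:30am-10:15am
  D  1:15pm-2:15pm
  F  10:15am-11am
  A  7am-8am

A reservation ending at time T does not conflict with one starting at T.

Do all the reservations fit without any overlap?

Yes

Two intervals overlap when each starts before the other ends.
Sorted by start: A, B, F, C, D, E, G.
B starts after A ends; A is clear from here.
F starts exactly when B ends (back-to-back, no overlap); B is clear from here.
C starts exactly when F ends (back-to-back, no overlap); F is clear from here.
D starts after C ends; C is clear from here.
E starts after D ends; D is clear from here.
G starts after E ends.
Every pair is clear; the schedule has no overlaps.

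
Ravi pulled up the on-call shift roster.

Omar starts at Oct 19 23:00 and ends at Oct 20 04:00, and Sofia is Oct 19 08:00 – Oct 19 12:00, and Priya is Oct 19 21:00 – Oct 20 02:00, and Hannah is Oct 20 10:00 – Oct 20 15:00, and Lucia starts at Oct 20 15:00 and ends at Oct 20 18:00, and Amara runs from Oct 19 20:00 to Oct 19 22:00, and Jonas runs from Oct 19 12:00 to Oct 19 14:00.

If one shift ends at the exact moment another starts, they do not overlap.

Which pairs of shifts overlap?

Sorted by start: Sofia, Jonas, Amara, Priya, Omar, Hannah, Lucia.
Jonas starts exactly when Sofia ends (back-to-back, no overlap), so nothing later overlaps Sofia either.
Amara starts after Jonas ends, so nothing later overlaps Jonas either.
Priya starts before Amara ends → Amara and Priya overlap.
Omar starts after Amara ends, so nothing later overlaps Amara either.
Omar starts before Priya ends → Priya and Omar overlap.
Hannah starts after Priya ends, so nothing later overlaps Priya either.
Hannah starts after Omar ends, so nothing later overlaps Omar either.
Lucia starts exactly when Hannah ends (back-to-back, no overlap).

Amara & Priya, Omar & Priya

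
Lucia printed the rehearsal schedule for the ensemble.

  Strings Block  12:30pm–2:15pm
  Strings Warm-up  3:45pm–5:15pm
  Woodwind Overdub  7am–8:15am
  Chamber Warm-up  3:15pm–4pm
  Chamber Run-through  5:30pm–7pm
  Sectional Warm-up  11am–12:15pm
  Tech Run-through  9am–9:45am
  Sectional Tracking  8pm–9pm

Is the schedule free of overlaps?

Sorted by start: Woodwind Overdub, Tech Run-through, Sectional Warm-up, Strings Block, Chamber Warm-up, Strings Warm-up, Chamber Run-through, Sectional Tracking.
Tech Run-through starts after Woodwind Overdub ends, so nothing later overlaps Woodwind Overdub either.
Sectional Warm-up starts after Tech Run-through ends, so nothing later overlaps Tech Run-through either.
Strings Block starts after Sectional Warm-up ends, so nothing later overlaps Sectional Warm-up either.
Chamber Warm-up starts after Strings Block ends, so nothing later overlaps Strings Block either.
Strings Warm-up starts before Chamber Warm-up ends → Chamber Warm-up and Strings Warm-up overlap.
That's a conflict, so the schedule is not conflict-free.

No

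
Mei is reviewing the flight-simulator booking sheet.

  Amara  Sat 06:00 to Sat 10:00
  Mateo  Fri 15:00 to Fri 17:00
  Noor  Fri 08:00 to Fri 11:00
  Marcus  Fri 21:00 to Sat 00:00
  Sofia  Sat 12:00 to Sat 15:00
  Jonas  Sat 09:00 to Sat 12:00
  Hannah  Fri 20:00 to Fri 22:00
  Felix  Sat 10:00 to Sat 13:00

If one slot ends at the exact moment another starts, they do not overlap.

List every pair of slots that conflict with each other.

Amara & Jonas, Felix & Jonas, Felix & Sofia, Hannah & Marcus

Two intervals overlap when each starts before the other ends.
Sorted by start: Noor, Mateo, Hannah, Marcus, Amara, Jonas, Felix, Sofia.
Mateo starts after Noor ends, so Noor has no further overlaps.
Hannah starts after Mateo ends, so Mateo has no further overlaps.
Marcus starts before Hannah ends → Hannah and Marcus overlap.
Amara starts after Hannah ends, so Hannah has no further overlaps.
Amara starts after Marcus ends, so Marcus has no further overlaps.
Jonas starts before Amara ends → Amara and Jonas overlap.
Felix starts exactly when Amara ends (back-to-back, no overlap), so Amara has no further overlaps.
Felix starts before Jonas ends → Jonas and Felix overlap.
Sofia starts exactly when Jonas ends (back-to-back, no overlap).
Sofia starts before Felix ends → Felix and Sofia overlap.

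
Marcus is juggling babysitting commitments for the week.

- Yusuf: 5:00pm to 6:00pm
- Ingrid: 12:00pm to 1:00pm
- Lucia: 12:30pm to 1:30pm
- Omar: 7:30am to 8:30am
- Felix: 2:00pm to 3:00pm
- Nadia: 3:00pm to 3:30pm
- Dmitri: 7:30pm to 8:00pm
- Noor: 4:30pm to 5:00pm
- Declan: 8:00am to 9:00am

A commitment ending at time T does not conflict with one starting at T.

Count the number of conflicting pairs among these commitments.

2

Two intervals overlap when each starts before the other ends.
Sorted by start: Omar, Declan, Ingrid, Lucia, Felix, Nadia, Noor, Yusuf, Dmitri.
Declan starts before Omar ends → Omar and Declan overlap.
Ingrid starts after Omar ends — done with Omar.
Ingrid starts after Declan ends — done with Declan.
Lucia starts before Ingrid ends → Ingrid and Lucia overlap.
Felix starts after Ingrid ends — done with Ingrid.
Felix starts after Lucia ends — done with Lucia.
Nadia starts exactly when Felix ends (back-to-back, no overlap) — done with Felix.
Noor starts after Nadia ends — done with Nadia.
Yusuf starts exactly when Noor ends (back-to-back, no overlap) — done with Noor.
Dmitri starts after Yusuf ends.
Overlapping pairs: Declan & Omar, Ingrid & Lucia — 2 in total.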